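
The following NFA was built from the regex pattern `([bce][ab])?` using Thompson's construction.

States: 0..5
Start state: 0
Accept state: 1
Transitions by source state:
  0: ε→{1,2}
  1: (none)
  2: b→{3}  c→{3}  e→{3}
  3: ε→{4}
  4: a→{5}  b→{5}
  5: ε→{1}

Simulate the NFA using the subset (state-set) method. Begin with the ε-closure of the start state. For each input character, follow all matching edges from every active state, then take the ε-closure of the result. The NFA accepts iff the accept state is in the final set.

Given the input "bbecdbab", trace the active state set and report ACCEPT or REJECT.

S₀ = ε-closure({0}) = {0,1,2}
'b' @ 1: {3,4}
'b' @ 2: {1,5}  ✓accept
'e' @ 3: {}  — dead — no transitions
rest 'cdbab' ignored (set empty)
end set {} — state 1 not in

Answer: REJECT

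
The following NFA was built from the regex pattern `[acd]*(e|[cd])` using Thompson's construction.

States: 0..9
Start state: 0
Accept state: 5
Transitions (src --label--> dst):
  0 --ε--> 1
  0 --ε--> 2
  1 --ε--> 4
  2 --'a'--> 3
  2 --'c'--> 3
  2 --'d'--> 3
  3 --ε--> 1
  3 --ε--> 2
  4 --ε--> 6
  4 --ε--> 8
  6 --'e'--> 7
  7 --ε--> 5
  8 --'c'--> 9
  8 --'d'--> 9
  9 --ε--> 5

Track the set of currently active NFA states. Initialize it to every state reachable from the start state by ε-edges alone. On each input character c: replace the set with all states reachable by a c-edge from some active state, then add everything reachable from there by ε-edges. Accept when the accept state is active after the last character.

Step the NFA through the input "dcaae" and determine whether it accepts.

start: ε-closure({0}) = {0,1,2,4,6,8}
'd' @ 1: {1,2,3,4,5,6,8,9}  ✓accept
'c' @ 2: {1,2,3,4,5,6,8,9}  ✓accept
'a' @ 3: {1,2,3,4,6,8}
'a' @ 4: {1,2,3,4,6,8}
'e' @ 5: {5,7}  ✓accept
final: {5,7}; accept 5 in set

Answer: ACCEPT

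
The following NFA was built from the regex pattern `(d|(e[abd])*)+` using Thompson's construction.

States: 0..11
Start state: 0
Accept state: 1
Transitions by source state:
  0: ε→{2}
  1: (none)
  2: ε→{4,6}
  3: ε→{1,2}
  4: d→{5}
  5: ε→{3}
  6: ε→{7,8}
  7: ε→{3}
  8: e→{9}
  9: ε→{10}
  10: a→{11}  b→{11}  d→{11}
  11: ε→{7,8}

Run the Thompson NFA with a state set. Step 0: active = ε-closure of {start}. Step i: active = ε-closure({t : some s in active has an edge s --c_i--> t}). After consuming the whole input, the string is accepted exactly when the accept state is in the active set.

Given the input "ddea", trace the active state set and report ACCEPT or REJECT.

Answer: ACCEPT

Derivation:
start: ε-closure({0}) = {0,1,2,3,4,6,7,8}
'd' @ 1: {1,2,3,4,5,6,7,8}  ✓accept
'd' @ 2: {1,2,3,4,5,6,7,8}  ✓accept
'e' @ 3: {9,10}
'a' @ 4: {1,2,3,4,6,7,8,11}  ✓accept
after full input: {1,2,3,4,6,7,8,11}  (accept=1 in)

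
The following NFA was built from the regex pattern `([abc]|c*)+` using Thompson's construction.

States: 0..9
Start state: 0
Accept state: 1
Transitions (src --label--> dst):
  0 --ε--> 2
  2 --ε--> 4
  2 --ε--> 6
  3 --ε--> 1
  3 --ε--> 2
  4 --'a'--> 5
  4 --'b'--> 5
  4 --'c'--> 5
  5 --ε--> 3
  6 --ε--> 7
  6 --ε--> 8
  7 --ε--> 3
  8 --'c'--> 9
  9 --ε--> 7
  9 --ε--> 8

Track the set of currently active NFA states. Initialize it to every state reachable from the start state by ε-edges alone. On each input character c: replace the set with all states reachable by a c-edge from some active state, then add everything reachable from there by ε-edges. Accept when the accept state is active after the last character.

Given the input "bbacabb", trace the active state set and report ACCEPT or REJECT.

Answer: ACCEPT

Trace:
start: ε-closure({0}) = {0,1,2,3,4,6,7,8}
'b' @ 1: {1,2,3,4,5,6,7,8}  (accept∈set)
'b' @ 2: {1,2,3,4,5,6,7,8}  (accept∈set)
'a' @ 3: {1,2,3,4,5,6,7,8}  (accept∈set)
'c' @ 4: {1,2,3,4,5,6,7,8,9}  (accept∈set)
'a' @ 5: {1,2,3,4,5,6,7,8}  (accept∈set)
'b' @ 6: {1,2,3,4,5,6,7,8}  (accept∈set)
'b' @ 7: {1,2,3,4,5,6,7,8}  (accept∈set)
end set {1,2,3,4,5,6,7,8} — state 1 in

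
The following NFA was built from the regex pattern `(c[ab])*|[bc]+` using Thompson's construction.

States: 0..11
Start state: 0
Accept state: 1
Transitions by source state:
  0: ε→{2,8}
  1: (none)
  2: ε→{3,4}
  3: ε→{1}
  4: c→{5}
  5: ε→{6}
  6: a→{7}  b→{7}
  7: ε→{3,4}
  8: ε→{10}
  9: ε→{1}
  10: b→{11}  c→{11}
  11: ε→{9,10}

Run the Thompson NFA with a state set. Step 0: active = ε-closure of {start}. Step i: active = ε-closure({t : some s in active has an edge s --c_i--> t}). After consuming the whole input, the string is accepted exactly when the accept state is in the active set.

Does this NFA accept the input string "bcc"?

initial (ε-close {0}): {0,1,2,3,4,8,10}
'b' @ 1: {1,9,10,11}  [accepting]
'c' @ 2: {1,9,10,11}  [accepting]
'c' @ 3: {1,9,10,11}  [accepting]
after full input: {1,9,10,11}  (accept=1 in)

Answer: ACCEPT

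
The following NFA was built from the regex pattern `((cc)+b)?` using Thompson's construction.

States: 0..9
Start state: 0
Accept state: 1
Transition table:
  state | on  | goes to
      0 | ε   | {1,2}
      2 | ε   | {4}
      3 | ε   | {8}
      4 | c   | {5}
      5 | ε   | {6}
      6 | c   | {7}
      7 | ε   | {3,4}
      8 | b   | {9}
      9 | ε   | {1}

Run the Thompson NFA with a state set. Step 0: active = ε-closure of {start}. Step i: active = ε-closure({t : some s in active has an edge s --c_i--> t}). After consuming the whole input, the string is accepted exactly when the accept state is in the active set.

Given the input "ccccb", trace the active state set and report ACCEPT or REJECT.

initial (ε-close {0}): {0,1,2,4}
'c' @ 1: {5,6}
'c' @ 2: {3,4,7,8}
'c' @ 3: {5,6}
'c' @ 4: {3,4,7,8}
'b' @ 5: {1,9}  (accept∈set)
final: {1,9}; accept 1 in set

Answer: ACCEPT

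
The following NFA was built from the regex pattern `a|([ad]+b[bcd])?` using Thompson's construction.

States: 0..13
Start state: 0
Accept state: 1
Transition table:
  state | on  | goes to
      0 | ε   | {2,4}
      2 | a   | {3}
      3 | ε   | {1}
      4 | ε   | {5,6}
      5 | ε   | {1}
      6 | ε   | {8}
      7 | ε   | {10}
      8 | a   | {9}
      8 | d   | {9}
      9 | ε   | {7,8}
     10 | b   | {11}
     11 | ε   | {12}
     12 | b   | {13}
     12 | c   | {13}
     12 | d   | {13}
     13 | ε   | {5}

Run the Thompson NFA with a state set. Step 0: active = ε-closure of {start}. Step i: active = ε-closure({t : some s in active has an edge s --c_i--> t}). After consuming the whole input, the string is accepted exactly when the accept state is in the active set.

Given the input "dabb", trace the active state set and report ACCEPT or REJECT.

Answer: ACCEPT

Trace:
start: ε-closure({0}) = {0,1,2,4,5,6,8}
'd' @ 1: {7,8,9,10}
'a' @ 2: {7,8,9,10}
'b' @ 3: {11,12}
'b' @ 4: {1,5,13}  ✓accept
end set {1,5,13} — state 1 in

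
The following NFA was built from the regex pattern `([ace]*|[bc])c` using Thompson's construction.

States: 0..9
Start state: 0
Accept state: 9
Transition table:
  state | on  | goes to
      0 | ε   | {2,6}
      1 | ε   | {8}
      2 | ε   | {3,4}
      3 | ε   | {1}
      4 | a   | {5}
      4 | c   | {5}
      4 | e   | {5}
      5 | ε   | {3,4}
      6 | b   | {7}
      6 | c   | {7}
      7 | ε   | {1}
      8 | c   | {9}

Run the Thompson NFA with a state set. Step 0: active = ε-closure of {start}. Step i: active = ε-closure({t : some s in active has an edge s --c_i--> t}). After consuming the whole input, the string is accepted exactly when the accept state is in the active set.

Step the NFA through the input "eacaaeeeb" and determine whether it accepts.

initial (ε-close {0}): {0,1,2,3,4,6,8}
'e' @ 1: {1,3,4,5,8}
'a' @ 2: {1,3,4,5,8}
'c' @ 3: {1,3,4,5,8,9}  ✓accept
'a' @ 4: {1,3,4,5,8}
'a' @ 5: {1,3,4,5,8}
'e' @ 6: {1,3,4,5,8}
'e' @ 7: {1,3,4,5,8}
'e' @ 8: {1,3,4,5,8}
'b' @ 9: {}  — dead — no transitions
after full input: {}  (accept=9 not in)

Answer: REJECT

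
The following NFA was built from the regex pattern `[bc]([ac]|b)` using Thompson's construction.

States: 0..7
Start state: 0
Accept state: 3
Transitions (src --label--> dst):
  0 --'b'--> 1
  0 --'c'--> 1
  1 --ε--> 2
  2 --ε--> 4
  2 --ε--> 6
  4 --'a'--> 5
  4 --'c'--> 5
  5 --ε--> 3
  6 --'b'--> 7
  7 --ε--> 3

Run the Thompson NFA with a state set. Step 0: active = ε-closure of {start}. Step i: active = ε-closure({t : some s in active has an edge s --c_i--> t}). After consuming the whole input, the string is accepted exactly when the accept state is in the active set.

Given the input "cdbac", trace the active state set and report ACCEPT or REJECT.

Answer: REJECT

Steps:
start: ε-closure({0}) = {0}
'c' @ 1: {1,2,4,6}
'd' @ 2: {}  — dead — no transitions
rest 'bac' ignored (set empty)
end set {} — state 3 not in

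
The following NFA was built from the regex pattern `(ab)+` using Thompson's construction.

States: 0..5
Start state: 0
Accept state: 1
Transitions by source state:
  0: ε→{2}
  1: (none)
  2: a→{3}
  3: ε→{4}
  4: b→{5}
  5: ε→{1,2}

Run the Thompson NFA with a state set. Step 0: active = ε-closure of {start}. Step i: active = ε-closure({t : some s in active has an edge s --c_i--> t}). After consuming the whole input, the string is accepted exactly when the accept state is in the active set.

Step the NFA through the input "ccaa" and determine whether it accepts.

Answer: REJECT

Steps:
S₀ = ε-closure({0}) = {0,2}
'c' @ 1: {}  — dead — no transitions
rest 'caa' ignored (set empty)
end set {} — state 1 not in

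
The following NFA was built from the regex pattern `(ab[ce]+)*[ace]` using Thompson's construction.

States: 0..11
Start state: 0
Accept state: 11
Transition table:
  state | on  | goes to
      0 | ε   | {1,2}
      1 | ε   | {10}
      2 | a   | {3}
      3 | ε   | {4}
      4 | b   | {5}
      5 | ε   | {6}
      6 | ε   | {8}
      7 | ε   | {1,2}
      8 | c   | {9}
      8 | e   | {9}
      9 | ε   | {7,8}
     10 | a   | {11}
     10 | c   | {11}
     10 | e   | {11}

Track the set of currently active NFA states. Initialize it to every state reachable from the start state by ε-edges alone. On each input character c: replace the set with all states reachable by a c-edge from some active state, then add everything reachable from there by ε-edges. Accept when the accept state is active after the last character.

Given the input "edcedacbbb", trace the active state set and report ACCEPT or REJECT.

Answer: REJECT

Trace:
S₀ = ε-closure({0}) = {0,1,2,10}
'e' @ 1: {11}  [accepting]
'd' @ 2: {}  — no active states
rest 'cedacbbb' ignored (set empty)
end set {} — state 11 not in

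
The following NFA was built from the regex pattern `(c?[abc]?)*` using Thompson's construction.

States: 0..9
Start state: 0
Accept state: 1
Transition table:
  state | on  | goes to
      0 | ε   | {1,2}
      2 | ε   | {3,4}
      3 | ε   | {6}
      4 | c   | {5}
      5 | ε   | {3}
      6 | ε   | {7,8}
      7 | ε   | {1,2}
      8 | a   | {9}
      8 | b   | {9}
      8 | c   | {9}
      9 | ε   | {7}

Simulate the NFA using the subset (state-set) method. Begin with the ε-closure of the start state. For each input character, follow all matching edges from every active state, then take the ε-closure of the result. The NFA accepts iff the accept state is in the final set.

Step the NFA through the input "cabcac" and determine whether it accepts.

initial (ε-close {0}): {0,1,2,3,4,6,7,8}
'c' @ 1: {1,2,3,4,5,6,7,8,9}  (accept∈set)
'a' @ 2: {1,2,3,4,6,7,8,9}  (accept∈set)
'b' @ 3: {1,2,3,4,6,7,8,9}  (accept∈set)
'c' @ 4: {1,2,3,4,5,6,7,8,9}  (accept∈set)
'a' @ 5: {1,2,3,4,6,7,8,9}  (accept∈set)
'c' @ 6: {1,2,3,4,5,6,7,8,9}  (accept∈set)
end set {1,2,3,4,5,6,7,8,9} — state 1 in

Answer: ACCEPT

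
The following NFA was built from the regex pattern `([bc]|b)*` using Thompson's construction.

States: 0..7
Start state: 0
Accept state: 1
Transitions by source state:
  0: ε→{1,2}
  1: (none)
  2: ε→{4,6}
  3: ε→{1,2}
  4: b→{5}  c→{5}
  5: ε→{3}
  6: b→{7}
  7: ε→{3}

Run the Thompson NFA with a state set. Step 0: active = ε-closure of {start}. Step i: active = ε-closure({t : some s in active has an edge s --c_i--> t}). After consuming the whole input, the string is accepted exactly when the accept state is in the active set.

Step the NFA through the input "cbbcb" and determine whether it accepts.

Answer: ACCEPT

Derivation:
initial (ε-close {0}): {0,1,2,4,6}
'c' @ 1: {1,2,3,4,5,6}  [accepting]
'b' @ 2: {1,2,3,4,5,6,7}  [accepting]
'b' @ 3: {1,2,3,4,5,6,7}  [accepting]
'c' @ 4: {1,2,3,4,5,6}  [accepting]
'b' @ 5: {1,2,3,4,5,6,7}  [accepting]
end set {1,2,3,4,5,6,7} — state 1 in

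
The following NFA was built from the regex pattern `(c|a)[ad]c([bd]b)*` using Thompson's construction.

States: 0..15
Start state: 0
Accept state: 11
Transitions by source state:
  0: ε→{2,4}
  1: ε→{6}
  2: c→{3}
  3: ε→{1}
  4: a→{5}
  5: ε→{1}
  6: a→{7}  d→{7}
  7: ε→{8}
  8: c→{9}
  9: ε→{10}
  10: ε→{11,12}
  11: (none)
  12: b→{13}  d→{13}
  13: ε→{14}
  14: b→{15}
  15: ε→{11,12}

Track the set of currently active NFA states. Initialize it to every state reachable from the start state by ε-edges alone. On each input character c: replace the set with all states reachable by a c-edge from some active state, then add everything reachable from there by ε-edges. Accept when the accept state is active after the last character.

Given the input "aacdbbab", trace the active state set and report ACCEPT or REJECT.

initial (ε-close {0}): {0,2,4}
'a' @ 1: {1,5,6}
'a' @ 2: {7,8}
'c' @ 3: {9,10,11,12}  (accept∈set)
'd' @ 4: {13,14}
'b' @ 5: {11,12,15}  (accept∈set)
'b' @ 6: {13,14}
'a' @ 7: {}  — dead — no transitions
rest 'b' ignored (set empty)
after full input: {}  (accept=11 not in)

Answer: REJECT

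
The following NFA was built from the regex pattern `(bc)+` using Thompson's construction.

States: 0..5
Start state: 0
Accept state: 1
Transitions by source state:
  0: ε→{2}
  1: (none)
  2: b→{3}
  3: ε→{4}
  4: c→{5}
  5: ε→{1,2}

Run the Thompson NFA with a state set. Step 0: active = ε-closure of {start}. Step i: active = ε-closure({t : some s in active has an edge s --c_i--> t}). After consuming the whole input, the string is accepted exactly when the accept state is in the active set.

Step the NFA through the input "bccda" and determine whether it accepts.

Answer: REJECT

Steps:
S₀ = ε-closure({0}) = {0,2}
'b' @ 1: {3,4}
'c' @ 2: {1,2,5}  (accept∈set)
'c' @ 3: {}  — dead — no transitions
rest 'da' ignored (set empty)
final: {}; accept 1 not in set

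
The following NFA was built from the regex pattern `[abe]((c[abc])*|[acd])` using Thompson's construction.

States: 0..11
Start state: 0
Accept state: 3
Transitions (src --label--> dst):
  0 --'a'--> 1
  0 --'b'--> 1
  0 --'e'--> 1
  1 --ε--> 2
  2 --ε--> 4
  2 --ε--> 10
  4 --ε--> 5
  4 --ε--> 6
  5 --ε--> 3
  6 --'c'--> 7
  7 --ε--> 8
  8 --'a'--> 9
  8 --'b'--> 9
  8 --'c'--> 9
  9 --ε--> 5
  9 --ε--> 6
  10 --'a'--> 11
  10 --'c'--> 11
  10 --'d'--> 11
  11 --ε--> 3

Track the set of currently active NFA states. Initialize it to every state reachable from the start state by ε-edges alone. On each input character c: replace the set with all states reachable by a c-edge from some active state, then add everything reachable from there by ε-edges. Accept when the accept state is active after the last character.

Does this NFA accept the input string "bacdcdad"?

Answer: REJECT

Derivation:
S₀ = ε-closure({0}) = {0}
'b' @ 1: {1,2,3,4,5,6,10}  (accept∈set)
'a' @ 2: {3,11}  (accept∈set)
'c' @ 3: {}  — no active states
rest 'dcdad' ignored (set empty)
final: {}; accept 3 not in set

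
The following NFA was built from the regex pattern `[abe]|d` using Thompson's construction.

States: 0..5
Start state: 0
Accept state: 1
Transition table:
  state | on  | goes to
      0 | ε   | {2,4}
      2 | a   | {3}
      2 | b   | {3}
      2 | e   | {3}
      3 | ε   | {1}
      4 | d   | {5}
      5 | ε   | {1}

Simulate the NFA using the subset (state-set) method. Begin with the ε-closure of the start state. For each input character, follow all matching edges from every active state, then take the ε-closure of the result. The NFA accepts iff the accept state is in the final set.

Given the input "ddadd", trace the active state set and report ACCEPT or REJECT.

Answer: REJECT

Steps:
S₀ = ε-closure({0}) = {0,2,4}
'd' @ 1: {1,5}  [accepting]
'd' @ 2: {}  — state set empty
rest 'add' ignored (set empty)
after full input: {}  (accept=1 not in)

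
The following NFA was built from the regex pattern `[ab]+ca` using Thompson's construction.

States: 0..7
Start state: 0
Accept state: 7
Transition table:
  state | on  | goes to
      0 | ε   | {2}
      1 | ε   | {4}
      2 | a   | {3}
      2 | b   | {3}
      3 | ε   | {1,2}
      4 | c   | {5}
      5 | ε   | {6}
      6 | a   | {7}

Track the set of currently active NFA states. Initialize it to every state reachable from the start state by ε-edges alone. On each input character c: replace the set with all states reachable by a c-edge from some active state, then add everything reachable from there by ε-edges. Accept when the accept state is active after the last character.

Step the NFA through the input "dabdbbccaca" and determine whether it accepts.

S₀ = ε-closure({0}) = {0,2}
'd' @ 1: {}  — state set empty
rest 'abdbbccaca' ignored (set empty)
final: {}; accept 7 not in set

Answer: REJECT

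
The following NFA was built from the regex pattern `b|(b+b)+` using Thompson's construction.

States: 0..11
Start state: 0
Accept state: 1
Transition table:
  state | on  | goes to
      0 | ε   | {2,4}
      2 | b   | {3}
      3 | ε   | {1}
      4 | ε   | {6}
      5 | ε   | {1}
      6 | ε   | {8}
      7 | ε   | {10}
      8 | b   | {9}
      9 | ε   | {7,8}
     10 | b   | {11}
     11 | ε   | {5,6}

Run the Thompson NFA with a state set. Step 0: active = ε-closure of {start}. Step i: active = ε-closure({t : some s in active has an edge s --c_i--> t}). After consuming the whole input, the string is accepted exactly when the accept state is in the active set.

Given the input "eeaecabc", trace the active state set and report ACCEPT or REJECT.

Answer: REJECT

Trace:
S₀ = ε-closure({0}) = {0,2,4,6,8}
'e' @ 1: {}  — state set empty
rest 'eaecabc' ignored (set empty)
final: {}; accept 1 not in set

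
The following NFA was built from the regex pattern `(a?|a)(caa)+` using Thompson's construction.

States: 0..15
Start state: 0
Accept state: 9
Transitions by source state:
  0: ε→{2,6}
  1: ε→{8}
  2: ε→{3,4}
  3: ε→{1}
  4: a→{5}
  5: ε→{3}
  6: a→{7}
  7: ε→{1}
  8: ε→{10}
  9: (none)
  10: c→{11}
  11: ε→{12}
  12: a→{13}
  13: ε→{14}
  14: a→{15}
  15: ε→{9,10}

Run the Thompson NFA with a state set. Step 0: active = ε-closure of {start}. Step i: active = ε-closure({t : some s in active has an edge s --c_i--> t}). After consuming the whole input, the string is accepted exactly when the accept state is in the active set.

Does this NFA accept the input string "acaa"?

S₀ = ε-closure({0}) = {0,1,2,3,4,6,8,10}
'a' @ 1: {1,3,5,7,8,10}
'c' @ 2: {11,12}
'a' @ 3: {13,14}
'a' @ 4: {9,10,15}  [accepting]
end set {9,10,15} — state 9 in

Answer: ACCEPT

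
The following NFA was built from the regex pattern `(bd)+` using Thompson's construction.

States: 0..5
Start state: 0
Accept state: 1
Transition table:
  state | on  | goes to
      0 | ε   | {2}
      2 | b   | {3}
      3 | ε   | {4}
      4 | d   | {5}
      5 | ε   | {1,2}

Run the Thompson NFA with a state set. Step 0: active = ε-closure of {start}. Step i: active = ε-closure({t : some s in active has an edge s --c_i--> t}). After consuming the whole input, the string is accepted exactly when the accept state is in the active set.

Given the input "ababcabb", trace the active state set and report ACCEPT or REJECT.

Answer: REJECT

Derivation:
S₀ = ε-closure({0}) = {0,2}
'a' @ 1: {}  — state set empty
rest 'babcabb' ignored (set empty)
after full input: {}  (accept=1 not in)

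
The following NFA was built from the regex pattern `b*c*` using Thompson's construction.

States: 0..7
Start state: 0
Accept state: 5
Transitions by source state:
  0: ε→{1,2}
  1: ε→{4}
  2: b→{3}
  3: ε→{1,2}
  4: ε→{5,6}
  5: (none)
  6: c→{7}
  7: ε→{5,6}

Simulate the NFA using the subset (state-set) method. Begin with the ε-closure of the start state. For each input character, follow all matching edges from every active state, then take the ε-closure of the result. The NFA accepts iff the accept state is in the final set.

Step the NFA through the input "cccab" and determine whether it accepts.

Answer: REJECT

Trace:
start: ε-closure({0}) = {0,1,2,4,5,6}
'c' @ 1: {5,6,7}  ✓accept
'c' @ 2: {5,6,7}  ✓accept
'c' @ 3: {5,6,7}  ✓accept
'a' @ 4: {}  — state set empty
rest 'b' ignored (set empty)
final: {}; accept 5 not in set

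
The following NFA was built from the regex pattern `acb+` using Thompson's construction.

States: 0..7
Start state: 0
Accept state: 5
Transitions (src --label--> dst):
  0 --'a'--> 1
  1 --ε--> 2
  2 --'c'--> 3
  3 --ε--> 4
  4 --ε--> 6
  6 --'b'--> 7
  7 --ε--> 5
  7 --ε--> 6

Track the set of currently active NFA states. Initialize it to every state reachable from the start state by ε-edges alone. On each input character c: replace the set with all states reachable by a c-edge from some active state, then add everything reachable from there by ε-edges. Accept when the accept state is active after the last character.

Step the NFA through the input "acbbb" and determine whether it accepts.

Answer: ACCEPT

Trace:
initial (ε-close {0}): {0}
'a' @ 1: {1,2}
'c' @ 2: {3,4,6}
'b' @ 3: {5,6,7}  (accept∈set)
'b' @ 4: {5,6,7}  (accept∈set)
'b' @ 5: {5,6,7}  (accept∈set)
end set {5,6,7} — state 5 in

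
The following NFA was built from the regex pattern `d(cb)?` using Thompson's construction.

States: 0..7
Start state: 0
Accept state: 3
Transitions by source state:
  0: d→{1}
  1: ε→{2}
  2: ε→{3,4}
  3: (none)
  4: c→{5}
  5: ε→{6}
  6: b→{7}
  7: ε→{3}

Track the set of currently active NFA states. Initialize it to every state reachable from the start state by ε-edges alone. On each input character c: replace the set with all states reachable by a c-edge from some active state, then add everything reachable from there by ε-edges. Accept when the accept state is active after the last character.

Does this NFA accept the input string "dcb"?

start: ε-closure({0}) = {0}
'd' @ 1: {1,2,3,4}  [accepting]
'c' @ 2: {5,6}
'b' @ 3: {3,7}  [accepting]
end set {3,7} — state 3 in

Answer: ACCEPT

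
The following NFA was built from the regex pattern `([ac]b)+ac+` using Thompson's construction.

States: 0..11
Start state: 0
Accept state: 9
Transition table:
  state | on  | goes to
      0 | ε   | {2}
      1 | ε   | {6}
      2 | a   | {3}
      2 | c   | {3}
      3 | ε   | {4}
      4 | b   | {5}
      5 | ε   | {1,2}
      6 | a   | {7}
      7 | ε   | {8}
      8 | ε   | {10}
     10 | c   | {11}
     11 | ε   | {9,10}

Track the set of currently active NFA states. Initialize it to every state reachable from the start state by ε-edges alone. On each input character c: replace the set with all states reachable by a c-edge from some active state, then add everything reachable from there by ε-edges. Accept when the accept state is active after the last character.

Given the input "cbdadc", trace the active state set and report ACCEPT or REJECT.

initial (ε-close {0}): {0,2}
'c' @ 1: {3,4}
'b' @ 2: {1,2,5,6}
'd' @ 3: {}  — no active states
rest 'adc' ignored (set empty)
final: {}; accept 9 not in set

Answer: REJECT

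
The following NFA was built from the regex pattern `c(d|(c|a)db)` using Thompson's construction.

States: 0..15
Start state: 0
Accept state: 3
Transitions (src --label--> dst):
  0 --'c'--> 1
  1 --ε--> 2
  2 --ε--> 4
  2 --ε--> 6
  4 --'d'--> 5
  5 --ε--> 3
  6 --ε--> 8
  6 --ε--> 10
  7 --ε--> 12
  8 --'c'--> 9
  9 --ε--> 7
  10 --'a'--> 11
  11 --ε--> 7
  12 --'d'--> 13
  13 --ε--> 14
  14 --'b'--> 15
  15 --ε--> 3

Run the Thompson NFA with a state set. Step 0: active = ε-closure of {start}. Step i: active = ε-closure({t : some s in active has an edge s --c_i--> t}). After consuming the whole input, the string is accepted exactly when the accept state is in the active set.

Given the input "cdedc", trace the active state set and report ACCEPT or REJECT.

Answer: REJECT

Trace:
start: ε-closure({0}) = {0}
'c' @ 1: {1,2,4,6,8,10}
'd' @ 2: {3,5}  (accept∈set)
'e' @ 3: {}  — dead — no transitions
rest 'dc' ignored (set empty)
final: {}; accept 3 not in set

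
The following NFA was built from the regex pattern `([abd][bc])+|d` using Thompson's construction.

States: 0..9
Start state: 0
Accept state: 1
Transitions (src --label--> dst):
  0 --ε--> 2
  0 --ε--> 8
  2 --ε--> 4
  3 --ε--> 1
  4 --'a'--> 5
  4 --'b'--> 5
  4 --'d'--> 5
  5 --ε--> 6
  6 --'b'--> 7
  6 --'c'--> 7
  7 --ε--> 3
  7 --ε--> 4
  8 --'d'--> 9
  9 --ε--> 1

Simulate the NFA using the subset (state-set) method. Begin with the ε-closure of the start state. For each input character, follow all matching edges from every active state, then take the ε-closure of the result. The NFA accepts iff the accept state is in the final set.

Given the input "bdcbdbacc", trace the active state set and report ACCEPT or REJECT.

S₀ = ε-closure({0}) = {0,2,4,8}
'b' @ 1: {5,6}
'd' @ 2: {}  — state set empty
rest 'cbdbacc' ignored (set empty)
after full input: {}  (accept=1 not in)

Answer: REJECT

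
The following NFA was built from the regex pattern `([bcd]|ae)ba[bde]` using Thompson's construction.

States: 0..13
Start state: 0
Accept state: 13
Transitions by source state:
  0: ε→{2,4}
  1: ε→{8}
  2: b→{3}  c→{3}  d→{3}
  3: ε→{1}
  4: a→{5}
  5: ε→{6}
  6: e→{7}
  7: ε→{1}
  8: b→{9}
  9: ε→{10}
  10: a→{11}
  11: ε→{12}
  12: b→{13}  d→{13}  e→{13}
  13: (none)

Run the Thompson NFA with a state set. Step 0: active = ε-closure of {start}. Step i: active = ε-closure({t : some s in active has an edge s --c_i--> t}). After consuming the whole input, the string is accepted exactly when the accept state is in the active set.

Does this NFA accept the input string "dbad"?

Answer: ACCEPT

Trace:
initial (ε-close {0}): {0,2,4}
'd' @ 1: {1,3,8}
'b' @ 2: {9,10}
'a' @ 3: {11,12}
'd' @ 4: {13}  (accept∈set)
final: {13}; accept 13 in set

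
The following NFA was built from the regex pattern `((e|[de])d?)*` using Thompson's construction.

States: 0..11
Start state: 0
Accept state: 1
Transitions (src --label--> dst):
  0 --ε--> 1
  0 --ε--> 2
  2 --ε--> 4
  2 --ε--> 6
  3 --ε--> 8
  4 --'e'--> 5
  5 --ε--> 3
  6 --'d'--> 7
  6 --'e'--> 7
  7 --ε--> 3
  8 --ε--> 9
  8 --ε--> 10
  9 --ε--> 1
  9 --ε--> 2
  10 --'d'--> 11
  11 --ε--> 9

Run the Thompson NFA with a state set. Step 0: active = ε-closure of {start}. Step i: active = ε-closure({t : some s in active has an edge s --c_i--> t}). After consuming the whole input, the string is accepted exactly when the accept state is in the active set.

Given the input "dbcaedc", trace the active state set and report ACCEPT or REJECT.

S₀ = ε-closure({0}) = {0,1,2,4,6}
'd' @ 1: {1,2,3,4,6,7,8,9,10}  ✓accept
'b' @ 2: {}  — no active states
rest 'caedc' ignored (set empty)
end set {} — state 1 not in

Answer: REJECT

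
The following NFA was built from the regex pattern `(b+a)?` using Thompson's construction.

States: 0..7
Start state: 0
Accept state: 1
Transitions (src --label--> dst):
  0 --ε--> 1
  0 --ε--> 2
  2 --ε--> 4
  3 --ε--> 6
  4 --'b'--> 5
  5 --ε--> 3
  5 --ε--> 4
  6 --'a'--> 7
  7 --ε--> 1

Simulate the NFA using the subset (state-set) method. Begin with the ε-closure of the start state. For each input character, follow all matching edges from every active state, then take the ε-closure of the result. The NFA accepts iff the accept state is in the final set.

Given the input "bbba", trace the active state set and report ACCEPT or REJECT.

initial (ε-close {0}): {0,1,2,4}
'b' @ 1: {3,4,5,6}
'b' @ 2: {3,4,5,6}
'b' @ 3: {3,4,5,6}
'a' @ 4: {1,7}  ✓accept
end set {1,7} — state 1 in

Answer: ACCEPT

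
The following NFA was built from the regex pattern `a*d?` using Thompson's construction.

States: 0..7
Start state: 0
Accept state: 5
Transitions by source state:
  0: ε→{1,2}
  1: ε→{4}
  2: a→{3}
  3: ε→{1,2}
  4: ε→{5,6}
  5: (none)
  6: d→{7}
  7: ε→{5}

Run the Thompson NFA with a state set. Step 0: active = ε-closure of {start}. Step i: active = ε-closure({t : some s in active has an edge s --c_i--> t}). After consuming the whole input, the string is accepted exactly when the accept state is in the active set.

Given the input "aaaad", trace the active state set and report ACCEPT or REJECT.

S₀ = ε-closure({0}) = {0,1,2,4,5,6}
'a' @ 1: {1,2,3,4,5,6}  [accepting]
'a' @ 2: {1,2,3,4,5,6}  [accepting]
'a' @ 3: {1,2,3,4,5,6}  [accepting]
'a' @ 4: {1,2,3,4,5,6}  [accepting]
'd' @ 5: {5,7}  [accepting]
end set {5,7} — state 5 in

Answer: ACCEPT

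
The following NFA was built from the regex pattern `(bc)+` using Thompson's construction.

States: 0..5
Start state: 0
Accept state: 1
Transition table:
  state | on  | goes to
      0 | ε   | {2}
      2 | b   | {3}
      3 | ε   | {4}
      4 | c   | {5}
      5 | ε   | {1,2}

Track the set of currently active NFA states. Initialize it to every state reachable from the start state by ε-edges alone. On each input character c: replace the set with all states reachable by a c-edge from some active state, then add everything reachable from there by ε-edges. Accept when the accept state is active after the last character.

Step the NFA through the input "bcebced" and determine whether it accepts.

initial (ε-close {0}): {0,2}
'b' @ 1: {3,4}
'c' @ 2: {1,2,5}  (accept∈set)
'e' @ 3: {}  — state set empty
rest 'bced' ignored (set empty)
final: {}; accept 1 not in set

Answer: REJECT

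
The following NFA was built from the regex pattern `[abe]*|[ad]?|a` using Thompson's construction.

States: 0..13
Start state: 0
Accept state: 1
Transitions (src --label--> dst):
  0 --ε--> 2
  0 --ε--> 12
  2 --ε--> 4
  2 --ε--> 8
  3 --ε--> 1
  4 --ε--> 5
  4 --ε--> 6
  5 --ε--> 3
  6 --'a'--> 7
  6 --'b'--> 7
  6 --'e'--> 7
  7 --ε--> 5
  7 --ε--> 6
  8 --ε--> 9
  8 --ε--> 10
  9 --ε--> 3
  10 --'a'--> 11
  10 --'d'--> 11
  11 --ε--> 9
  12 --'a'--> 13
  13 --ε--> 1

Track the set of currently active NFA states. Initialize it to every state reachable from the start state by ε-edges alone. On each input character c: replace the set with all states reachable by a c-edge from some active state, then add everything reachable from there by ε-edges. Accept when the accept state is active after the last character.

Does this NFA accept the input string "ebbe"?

start: ε-closure({0}) = {0,1,2,3,4,5,6,8,9,10,12}
'e' @ 1: {1,3,5,6,7}  ✓accept
'b' @ 2: {1,3,5,6,7}  ✓accept
'b' @ 3: {1,3,5,6,7}  ✓accept
'e' @ 4: {1,3,5,6,7}  ✓accept
end set {1,3,5,6,7} — state 1 in

Answer: ACCEPT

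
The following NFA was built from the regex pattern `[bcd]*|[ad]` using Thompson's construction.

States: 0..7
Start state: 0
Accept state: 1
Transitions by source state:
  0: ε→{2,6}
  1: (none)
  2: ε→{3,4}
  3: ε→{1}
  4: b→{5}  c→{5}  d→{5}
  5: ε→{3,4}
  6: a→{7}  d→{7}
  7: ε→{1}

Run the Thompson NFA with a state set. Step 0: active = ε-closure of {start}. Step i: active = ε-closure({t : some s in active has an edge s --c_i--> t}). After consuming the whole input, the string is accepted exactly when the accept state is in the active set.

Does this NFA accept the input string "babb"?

Answer: REJECT

Steps:
initial (ε-close {0}): {0,1,2,3,4,6}
'b' @ 1: {1,3,4,5}  (accept∈set)
'a' @ 2: {}  — state set empty
rest 'bb' ignored (set empty)
final: {}; accept 1 not in set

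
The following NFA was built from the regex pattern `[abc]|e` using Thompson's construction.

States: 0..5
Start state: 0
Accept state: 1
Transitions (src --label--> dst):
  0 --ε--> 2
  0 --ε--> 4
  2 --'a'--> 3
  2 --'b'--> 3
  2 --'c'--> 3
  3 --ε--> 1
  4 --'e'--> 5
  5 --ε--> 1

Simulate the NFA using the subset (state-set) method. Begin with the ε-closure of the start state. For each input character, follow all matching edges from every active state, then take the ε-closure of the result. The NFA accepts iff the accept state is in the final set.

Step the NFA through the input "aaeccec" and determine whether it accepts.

initial (ε-close {0}): {0,2,4}
'a' @ 1: {1,3}  [accepting]
'a' @ 2: {}  — no active states
rest 'eccec' ignored (set empty)
after full input: {}  (accept=1 not in)

Answer: REJECT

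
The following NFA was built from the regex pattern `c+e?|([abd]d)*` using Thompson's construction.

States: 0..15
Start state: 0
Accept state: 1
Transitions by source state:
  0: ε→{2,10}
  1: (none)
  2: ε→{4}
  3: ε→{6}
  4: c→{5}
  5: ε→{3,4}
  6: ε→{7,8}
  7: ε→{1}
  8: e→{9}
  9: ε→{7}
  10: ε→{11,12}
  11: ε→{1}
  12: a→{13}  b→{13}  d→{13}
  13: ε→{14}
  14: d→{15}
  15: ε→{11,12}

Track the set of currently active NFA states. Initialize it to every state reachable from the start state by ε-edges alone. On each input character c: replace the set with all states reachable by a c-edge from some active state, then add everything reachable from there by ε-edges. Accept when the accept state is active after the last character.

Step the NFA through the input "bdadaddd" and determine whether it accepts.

Answer: ACCEPT

Trace:
S₀ = ε-closure({0}) = {0,1,2,4,10,11,12}
'b' @ 1: {13,14}
'd' @ 2: {1,11,12,15}  ✓accept
'a' @ 3: {13,14}
'd' @ 4: {1,11,12,15}  ✓accept
'a' @ 5: {13,14}
'd' @ 6: {1,11,12,15}  ✓accept
'd' @ 7: {13,14}
'd' @ 8: {1,11,12,15}  ✓accept
after full input: {1,11,12,15}  (accept=1 in)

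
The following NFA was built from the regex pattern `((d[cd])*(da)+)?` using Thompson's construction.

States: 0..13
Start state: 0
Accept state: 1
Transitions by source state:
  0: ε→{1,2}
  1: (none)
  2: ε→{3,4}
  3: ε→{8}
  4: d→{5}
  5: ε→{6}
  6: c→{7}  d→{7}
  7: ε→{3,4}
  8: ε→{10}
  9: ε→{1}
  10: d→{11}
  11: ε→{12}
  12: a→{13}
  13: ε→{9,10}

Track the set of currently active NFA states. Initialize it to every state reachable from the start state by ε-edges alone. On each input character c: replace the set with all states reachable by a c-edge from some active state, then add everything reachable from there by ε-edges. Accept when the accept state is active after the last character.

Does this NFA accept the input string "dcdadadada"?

S₀ = ε-closure({0}) = {0,1,2,3,4,8,10}
'd' @ 1: {5,6,11,12}
'c' @ 2: {3,4,7,8,10}
'd' @ 3: {5,6,11,12}
'a' @ 4: {1,9,10,13}  [accepting]
'd' @ 5: {11,12}
'a' @ 6: {1,9,10,13}  [accepting]
'd' @ 7: {11,12}
'a' @ 8: {1,9,10,13}  [accepting]
'd' @ 9: {11,12}
'a' @ 10: {1,9,10,13}  [accepting]
final: {1,9,10,13}; accept 1 in set

Answer: ACCEPT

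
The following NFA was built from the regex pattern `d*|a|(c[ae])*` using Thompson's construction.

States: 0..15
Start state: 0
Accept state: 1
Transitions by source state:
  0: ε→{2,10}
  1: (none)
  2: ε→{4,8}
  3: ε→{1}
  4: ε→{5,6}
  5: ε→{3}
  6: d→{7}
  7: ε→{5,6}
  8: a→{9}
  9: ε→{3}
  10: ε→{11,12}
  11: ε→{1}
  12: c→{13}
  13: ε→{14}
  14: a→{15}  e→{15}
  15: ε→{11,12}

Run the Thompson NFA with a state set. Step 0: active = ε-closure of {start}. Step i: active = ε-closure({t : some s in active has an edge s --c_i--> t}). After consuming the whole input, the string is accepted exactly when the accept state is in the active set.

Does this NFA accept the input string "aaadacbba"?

start: ε-closure({0}) = {0,1,2,3,4,5,6,8,10,11,12}
'a' @ 1: {1,3,9}  (accept∈set)
'a' @ 2: {}  — state set empty
rest 'adacbba' ignored (set empty)
end set {} — state 1 not in

Answer: REJECT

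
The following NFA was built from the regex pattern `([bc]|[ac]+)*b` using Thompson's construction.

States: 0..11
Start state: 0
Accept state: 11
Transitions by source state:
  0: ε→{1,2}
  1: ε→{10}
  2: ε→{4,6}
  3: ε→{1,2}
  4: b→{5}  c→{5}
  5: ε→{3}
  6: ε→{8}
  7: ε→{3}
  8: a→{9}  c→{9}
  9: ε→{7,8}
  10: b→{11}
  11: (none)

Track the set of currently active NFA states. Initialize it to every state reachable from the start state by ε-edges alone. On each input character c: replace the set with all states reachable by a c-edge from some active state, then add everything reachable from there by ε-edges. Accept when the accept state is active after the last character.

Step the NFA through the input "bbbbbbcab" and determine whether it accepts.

S₀ = ε-closure({0}) = {0,1,2,4,6,8,10}
'b' @ 1: {1,2,3,4,5,6,8,10,11}  [accepting]
'b' @ 2: {1,2,3,4,5,6,8,10,11}  [accepting]
'b' @ 3: {1,2,3,4,5,6,8,10,11}  [accepting]
'b' @ 4: {1,2,3,4,5,6,8,10,11}  [accepting]
'b' @ 5: {1,2,3,4,5,6,8,10,11}  [accepting]
'b' @ 6: {1,2,3,4,5,6,8,10,11}  [accepting]
'c' @ 7: {1,2,3,4,5,6,7,8,9,10}
'a' @ 8: {1,2,3,4,6,7,8,9,10}
'b' @ 9: {1,2,3,4,5,6,8,10,11}  [accepting]
after full input: {1,2,3,4,5,6,8,10,11}  (accept=11 in)

Answer: ACCEPT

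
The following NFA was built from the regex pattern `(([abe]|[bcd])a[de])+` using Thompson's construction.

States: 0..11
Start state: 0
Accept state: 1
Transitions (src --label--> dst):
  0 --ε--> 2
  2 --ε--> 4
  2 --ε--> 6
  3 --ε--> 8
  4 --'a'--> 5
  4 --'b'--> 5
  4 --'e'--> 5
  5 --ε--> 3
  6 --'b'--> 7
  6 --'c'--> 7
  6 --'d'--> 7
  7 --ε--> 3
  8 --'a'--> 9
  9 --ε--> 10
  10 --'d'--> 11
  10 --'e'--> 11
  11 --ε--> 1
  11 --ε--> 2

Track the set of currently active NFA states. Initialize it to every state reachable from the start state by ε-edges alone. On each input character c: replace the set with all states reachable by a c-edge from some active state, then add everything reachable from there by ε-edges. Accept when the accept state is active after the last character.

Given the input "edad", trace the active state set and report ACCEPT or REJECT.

Answer: REJECT

Derivation:
initial (ε-close {0}): {0,2,4,6}
'e' @ 1: {3,5,8}
'd' @ 2: {}  — dead — no transitions
rest 'ad' ignored (set empty)
end set {} — state 1 not in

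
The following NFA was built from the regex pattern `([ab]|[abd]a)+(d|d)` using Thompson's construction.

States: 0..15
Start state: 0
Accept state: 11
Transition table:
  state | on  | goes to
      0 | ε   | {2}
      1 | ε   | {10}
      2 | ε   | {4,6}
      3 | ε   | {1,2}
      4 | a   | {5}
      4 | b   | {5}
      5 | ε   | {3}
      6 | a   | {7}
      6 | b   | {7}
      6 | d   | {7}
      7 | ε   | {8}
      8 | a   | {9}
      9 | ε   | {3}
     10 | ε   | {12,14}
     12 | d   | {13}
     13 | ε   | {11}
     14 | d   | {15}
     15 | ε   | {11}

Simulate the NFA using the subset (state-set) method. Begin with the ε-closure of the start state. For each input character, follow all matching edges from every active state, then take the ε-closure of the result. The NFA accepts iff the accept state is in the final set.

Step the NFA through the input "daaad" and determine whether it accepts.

start: ε-closure({0}) = {0,2,4,6}
'd' @ 1: {7,8}
'a' @ 2: {1,2,3,4,6,9,10,12,14}
'a' @ 3: {1,2,3,4,5,6,7,8,10,12,14}
'a' @ 4: {1,2,3,4,5,6,7,8,9,10,12,14}
'd' @ 5: {7,8,11,13,15}  [accepting]
end set {7,8,11,13,15} — state 11 in

Answer: ACCEPT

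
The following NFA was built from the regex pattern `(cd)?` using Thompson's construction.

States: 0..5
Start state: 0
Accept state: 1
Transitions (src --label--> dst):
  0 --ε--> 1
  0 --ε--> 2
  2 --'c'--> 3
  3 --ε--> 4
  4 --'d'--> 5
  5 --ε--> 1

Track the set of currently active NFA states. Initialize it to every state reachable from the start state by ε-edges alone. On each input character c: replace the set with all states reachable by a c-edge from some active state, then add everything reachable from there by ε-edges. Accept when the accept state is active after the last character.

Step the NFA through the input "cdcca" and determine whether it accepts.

start: ε-closure({0}) = {0,1,2}
'c' @ 1: {3,4}
'd' @ 2: {1,5}  [accepting]
'c' @ 3: {}  — no active states
rest 'ca' ignored (set empty)
after full input: {}  (accept=1 not in)

Answer: REJECT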